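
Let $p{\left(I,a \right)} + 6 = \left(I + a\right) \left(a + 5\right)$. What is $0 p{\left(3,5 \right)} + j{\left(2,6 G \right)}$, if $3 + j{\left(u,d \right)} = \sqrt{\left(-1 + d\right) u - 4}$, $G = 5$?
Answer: $-3 + 3 \sqrt{6} \approx 4.3485$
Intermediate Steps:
$p{\left(I,a \right)} = -6 + \left(5 + a\right) \left(I + a\right)$ ($p{\left(I,a \right)} = -6 + \left(I + a\right) \left(a + 5\right) = -6 + \left(I + a\right) \left(5 + a\right) = -6 + \left(5 + a\right) \left(I + a\right)$)
$j{\left(u,d \right)} = -3 + \sqrt{-4 + u \left(-1 + d\right)}$ ($j{\left(u,d \right)} = -3 + \sqrt{\left(-1 + d\right) u - 4} = -3 + \sqrt{u \left(-1 + d\right) - 4} = -3 + \sqrt{-4 + u \left(-1 + d\right)}$)
$0 p{\left(3,5 \right)} + j{\left(2,6 G \right)} = 0 \left(-6 + 5^{2} + 5 \cdot 3 + 5 \cdot 5 + 3 \cdot 5\right) - \left(3 - \sqrt{-4 - 2 + 6 \cdot 5 \cdot 2}\right) = 0 \left(-6 + 25 + 15 + 25 + 15\right) - \left(3 - \sqrt{-4 - 2 + 30 \cdot 2}\right) = 0 \cdot 74 - \left(3 - \sqrt{-4 - 2 + 60}\right) = 0 - \left(3 - \sqrt{54}\right) = 0 - \left(3 - 3 \sqrt{6}\right) = -3 + 3 \sqrt{6}$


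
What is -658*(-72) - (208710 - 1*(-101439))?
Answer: -262773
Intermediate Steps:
-658*(-72) - (208710 - 1*(-101439)) = 47376 - (208710 + 101439) = 47376 - 1*310149 = 47376 - 310149 = -262773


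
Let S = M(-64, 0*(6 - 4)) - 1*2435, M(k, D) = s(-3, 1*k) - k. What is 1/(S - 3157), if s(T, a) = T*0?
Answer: -1/5528 ≈ -0.00018090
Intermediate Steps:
s(T, a) = 0
M(k, D) = -k (M(k, D) = 0 - k = -k)
S = -2371 (S = -1*(-64) - 1*2435 = 64 - 2435 = -2371)
1/(S - 3157) = 1/(-2371 - 3157) = 1/(-5528) = -1/5528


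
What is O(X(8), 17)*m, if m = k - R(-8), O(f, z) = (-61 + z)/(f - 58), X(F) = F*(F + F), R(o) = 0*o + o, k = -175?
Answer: 3674/35 ≈ 104.97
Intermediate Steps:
R(o) = o (R(o) = 0 + o = o)
X(F) = 2*F² (X(F) = F*(2*F) = 2*F²)
O(f, z) = (-61 + z)/(-58 + f)
m = -167 (m = -175 - 1*(-8) = -175 + 8 = -167)
O(X(8), 17)*m = ((-61 + 17)/(-58 + 2*8²))*(-167) = (-44/(-58 + 2*64))*(-167) = (-44/(-58 + 128))*(-167) = (-44/70)*(-167) = ((1/70)*(-44))*(-167) = -22/35*(-167) = 3674/35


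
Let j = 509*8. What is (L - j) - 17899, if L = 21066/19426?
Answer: -213393790/9713 ≈ -21970.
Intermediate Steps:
L = 10533/9713 (L = 21066*(1/19426) = 10533/9713 ≈ 1.0844)
j = 4072
(L - j) - 17899 = (10533/9713 - 1*4072) - 17899 = (10533/9713 - 4072) - 17899 = -39540803/9713 - 17899 = -213393790/9713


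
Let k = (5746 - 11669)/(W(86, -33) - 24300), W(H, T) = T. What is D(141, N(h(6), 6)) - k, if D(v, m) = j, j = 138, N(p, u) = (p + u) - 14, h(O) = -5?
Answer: 3352031/24333 ≈ 137.76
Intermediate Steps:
N(p, u) = -14 + p + u
D(v, m) = 138
k = 5923/24333 (k = (5746 - 11669)/(-33 - 24300) = -5923/(-24333) = -5923*(-1/24333) = 5923/24333 ≈ 0.24341)
D(141, N(h(6), 6)) - k = 138 - 1*5923/24333 = 138 - 5923/24333 = 3352031/24333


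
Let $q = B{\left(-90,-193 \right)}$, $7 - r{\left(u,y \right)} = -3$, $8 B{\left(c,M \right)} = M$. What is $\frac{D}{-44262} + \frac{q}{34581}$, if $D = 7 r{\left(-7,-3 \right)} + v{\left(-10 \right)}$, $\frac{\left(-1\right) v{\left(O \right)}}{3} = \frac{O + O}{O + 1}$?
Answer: $- \frac{13031803}{6122496888} \approx -0.0021285$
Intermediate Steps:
$v{\left(O \right)} = - \frac{6 O}{1 + O}$ ($v{\left(O \right)} = - 3 \frac{O + O}{O + 1} = - 3 \frac{2 O}{1 + O} = - \frac{6 O}{1 + O}$)
$B{\left(c,M \right)} = \frac{M}{8}$
$r{\left(u,y \right)} = 10$ ($r{\left(u,y \right)} = 7 - -3 = 7 + 3 = 10$)
$D = \frac{190}{3}$ ($D = 7 \cdot 10 - - \frac{60}{1 - 10} = 70 - - \frac{60}{-9} = 70 - \left(-60\right) \left(- \frac{1}{9}\right) = 70 - \frac{20}{3} = \frac{190}{3} \approx 63.333$)
$q = - \frac{193}{8}$ ($q = \frac{1}{8} \left(-193\right) = - \frac{193}{8} \approx -24.125$)
$\frac{D}{-44262} + \frac{q}{34581} = \frac{190}{3 \left(-44262\right)} - \frac{193}{8 \cdot 34581} = \frac{190}{3} \left(- \frac{1}{44262}\right) - \frac{193}{276648} = - \frac{95}{66393} - \frac{193}{276648} = - \frac{13031803}{6122496888}$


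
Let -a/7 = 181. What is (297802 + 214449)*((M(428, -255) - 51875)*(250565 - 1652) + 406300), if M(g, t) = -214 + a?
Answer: -6802998442263728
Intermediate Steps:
a = -1267 (a = -7*181 = -1267)
M(g, t) = -1481 (M(g, t) = -214 - 1267 = -1481)
(297802 + 214449)*((M(428, -255) - 51875)*(250565 - 1652) + 406300) = (297802 + 214449)*((-1481 - 51875)*(250565 - 1652) + 406300) = 512251*(-53356*248913 + 406300) = 512251*(-13281002028 + 406300) = 512251*(-13280595728) = -6802998442263728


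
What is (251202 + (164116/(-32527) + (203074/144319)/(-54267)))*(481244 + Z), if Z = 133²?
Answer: 10642377959443991974545036/84914543540057 ≈ 1.2533e+11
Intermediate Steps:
Z = 17689
(251202 + (164116/(-32527) + (203074/144319)/(-54267)))*(481244 + Z) = (251202 + (164116/(-32527) + (203074/144319)/(-54267)))*(481244 + 17689) = (251202 + (164116*(-1/32527) + (203074*(1/144319))*(-1/54267)))*498933 = (251202 + (-164116/32527 + (203074/144319)*(-1/54267)))*498933 = (251202 + (-164116/32527 - 203074/7831759173))*498933 = (251202 - 1285323593824066/254743630620171)*498933 = (63990824175454371476/254743630620171)*498933 = 10642377959443991974545036/84914543540057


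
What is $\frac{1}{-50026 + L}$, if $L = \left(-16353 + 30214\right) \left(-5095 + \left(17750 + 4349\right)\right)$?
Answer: $\frac{1}{235642418} \approx 4.2437 \cdot 10^{-9}$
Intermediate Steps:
$L = 235692444$ ($L = 13861 \left(-5095 + 22099\right) = 13861 \cdot 17004 = 235692444$)
$\frac{1}{-50026 + L} = \frac{1}{-50026 + 235692444} = \frac{1}{235642418}$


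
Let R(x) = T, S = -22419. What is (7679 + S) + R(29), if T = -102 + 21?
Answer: -14821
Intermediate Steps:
T = -81
R(x) = -81
(7679 + S) + R(29) = (7679 - 22419) - 81 = -14740 - 81 = -14821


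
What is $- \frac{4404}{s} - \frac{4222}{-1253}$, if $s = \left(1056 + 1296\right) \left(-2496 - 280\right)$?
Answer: $\frac{328233309}{97393184} \approx 3.3702$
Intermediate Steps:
$s = -6529152$ ($s = 2352 \left(-2776\right) = -6529152$)
$- \frac{4404}{s} - \frac{4222}{-1253} = - \frac{4404}{-6529152} - \frac{4222}{-1253} = \left(-4404\right) \left(- \frac{1}{6529152}\right) - - \frac{4222}{1253} = \frac{367}{544096} + \frac{4222}{1253} = \frac{328233309}{97393184}$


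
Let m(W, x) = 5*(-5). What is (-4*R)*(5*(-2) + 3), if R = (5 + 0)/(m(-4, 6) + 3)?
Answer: -70/11 ≈ -6.3636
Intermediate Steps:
m(W, x) = -25
R = -5/22 (R = (5 + 0)/(-25 + 3) = 5/(-22) = 5*(-1/22) = -5/22 ≈ -0.22727)
(-4*R)*(5*(-2) + 3) = (-4*(-5/22))*(5*(-2) + 3) = 10*(-10 + 3)/11 = (10/11)*(-7) = -70/11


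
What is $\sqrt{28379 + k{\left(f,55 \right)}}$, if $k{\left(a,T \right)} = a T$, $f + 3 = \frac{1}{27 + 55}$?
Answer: $\frac{9 \sqrt{2342166}}{82} \approx 167.97$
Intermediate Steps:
$f = - \frac{245}{82}$ ($f = -3 + \frac{1}{27 + 55} = -3 + \frac{1}{82} = - \frac{245}{82} \approx -2.9878$)
$k{\left(a,T \right)} = T a$
$\sqrt{28379 + k{\left(f,55 \right)}} = \sqrt{28379 + 55 \left(- \frac{245}{82}\right)} = \sqrt{28379 - \frac{13475}{82}} = \sqrt{\frac{2313603}{82}} = \frac{9 \sqrt{2342166}}{82}$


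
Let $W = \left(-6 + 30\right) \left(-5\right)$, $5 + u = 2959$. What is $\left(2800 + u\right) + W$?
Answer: $5634$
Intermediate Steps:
$u = 2954$ ($u = -5 + 2959 = 2954$)
$W = -120$ ($W = 24 \left(-5\right) = -120$)
$\left(2800 + u\right) + W = \left(2800 + 2954\right) - 120 = 5754 - 120 = 5634$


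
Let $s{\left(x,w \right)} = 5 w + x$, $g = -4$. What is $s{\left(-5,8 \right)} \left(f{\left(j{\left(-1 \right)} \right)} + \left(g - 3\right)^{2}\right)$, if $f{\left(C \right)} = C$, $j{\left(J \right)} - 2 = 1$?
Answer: $1820$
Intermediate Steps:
$j{\left(J \right)} = 3$ ($j{\left(J \right)} = 2 + 1 = 3$)
$s{\left(x,w \right)} = x + 5 w$
$s{\left(-5,8 \right)} \left(f{\left(j{\left(-1 \right)} \right)} + \left(g - 3\right)^{2}\right) = \left(-5 + 5 \cdot 8\right) \left(3 + \left(-4 - 3\right)^{2}\right) = \left(-5 + 40\right) \left(3 + \left(-7\right)^{2}\right) = 35 \left(3 + 49\right) = 35 \cdot 52 = 1820$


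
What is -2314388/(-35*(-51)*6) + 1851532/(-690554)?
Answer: -404509949668/1848958335 ≈ -218.78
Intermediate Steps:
-2314388/(-35*(-51)*6) + 1851532/(-690554) = -2314388/(1785*6) + 1851532*(-1/690554) = -2314388/10710 - 925766/345277 = -2314388*1/10710 - 925766/345277 = -1157194/5355 - 925766/345277 = -404509949668/1848958335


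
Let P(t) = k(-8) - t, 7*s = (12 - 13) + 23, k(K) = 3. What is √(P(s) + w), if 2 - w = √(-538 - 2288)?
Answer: √(91 - 147*I*√314)/7 ≈ 5.2464 - 5.0663*I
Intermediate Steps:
s = 22/7 (s = ((12 - 13) + 23)/7 = (-1 + 23)/7 = (⅐)*22 = 22/7 ≈ 3.1429)
P(t) = 3 - t
w = 2 - 3*I*√314 (w = 2 - √(-538 - 2288) = 2 - √(-2826) = 2 - 3*I*√314 ≈ 2.0 - 53.16*I)
√(P(s) + w) = √((3 - 1*22/7) + (2 - 3*I*√314)) = √((3 - 22/7) + (2 - 3*I*√314)) = √(-⅐ + (2 - 3*I*√314)) = √(13/7 - 3*I*√314)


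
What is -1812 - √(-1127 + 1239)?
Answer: -1812 - 4*√7 ≈ -1822.6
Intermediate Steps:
-1812 - √(-1127 + 1239) = -1812 - √112 = -1812 - 4*√7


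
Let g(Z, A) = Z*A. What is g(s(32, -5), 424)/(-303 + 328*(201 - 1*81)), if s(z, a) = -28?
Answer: -11872/39057 ≈ -0.30397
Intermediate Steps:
g(Z, A) = A*Z
g(s(32, -5), 424)/(-303 + 328*(201 - 1*81)) = (424*(-28))/(-303 + 328*(201 - 1*81)) = -11872/(-303 + 328*(201 - 81)) = -11872/(-303 + 328*120) = -11872/(-303 + 39360) = -11872/39057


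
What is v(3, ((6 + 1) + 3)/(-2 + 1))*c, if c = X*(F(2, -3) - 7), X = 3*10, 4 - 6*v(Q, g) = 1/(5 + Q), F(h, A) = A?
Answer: -775/4 ≈ -193.75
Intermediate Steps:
v(Q, g) = ⅔ - 1/(6*(5 + Q))
X = 30
c = -300 (c = 30*(-3 - 7) = 30*(-10) = -300)
v(3, ((6 + 1) + 3)/(-2 + 1))*c = ((19 + 4*3)/(6*(5 + 3)))*(-300) = ((⅙)*(19 + 12)/8)*(-300) = ((⅙)*(⅛)*31)*(-300) = (31/48)*(-300) = -775/4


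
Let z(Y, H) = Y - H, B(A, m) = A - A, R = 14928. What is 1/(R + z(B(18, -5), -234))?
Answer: 1/15162 ≈ 6.5954e-5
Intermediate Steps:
B(A, m) = 0
1/(R + z(B(18, -5), -234)) = 1/(14928 + (0 - 1*(-234))) = 1/(14928 + (0 + 234)) = 1/(14928 + 234) = 1/15162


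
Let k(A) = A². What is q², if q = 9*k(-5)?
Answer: 50625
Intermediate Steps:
q = 225 (q = 9*(-5)² = 9*25 = 225)
q² = 225² = 50625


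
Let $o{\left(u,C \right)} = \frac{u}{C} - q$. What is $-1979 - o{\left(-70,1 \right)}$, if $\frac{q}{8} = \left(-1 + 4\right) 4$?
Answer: $-1813$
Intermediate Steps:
$q = 96$ ($q = 8 \left(-1 + 4\right) 4 = 8 \cdot 3 \cdot 4 = 8 \cdot 12 = 96$)
$o{\left(u,C \right)} = -96 + \frac{u}{C}$ ($o{\left(u,C \right)} = \frac{u}{C} - 96 = -96 + \frac{u}{C}$)
$-1979 - o{\left(-70,1 \right)} = -1979 - \left(-96 - \frac{70}{1}\right) = -1979 - \left(-96 - 70\right) = -1979 - -166 = -1979 + 166 = -1813$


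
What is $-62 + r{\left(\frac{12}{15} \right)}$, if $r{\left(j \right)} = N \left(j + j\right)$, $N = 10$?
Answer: $-46$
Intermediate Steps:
$r{\left(j \right)} = 20 j$ ($r{\left(j \right)} = 10 \left(j + j\right) = 10 \cdot 2 j = 20 j$)
$-62 + r{\left(\frac{12}{15} \right)} = -62 + 20 \cdot \frac{12}{15} = -62 + 20 \cdot 12 \cdot \frac{1}{15} = -62 + 20 \cdot \frac{4}{5} = -62 + 16 = -46$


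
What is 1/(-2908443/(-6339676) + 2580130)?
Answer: 6339676/16357191146323 ≈ 3.8758e-7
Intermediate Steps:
1/(-2908443/(-6339676) + 2580130) = 1/(-2908443*(-1/6339676) + 2580130) = 1/(2908443/6339676 + 2580130) = 1/(16357191146323/6339676) = 6339676/16357191146323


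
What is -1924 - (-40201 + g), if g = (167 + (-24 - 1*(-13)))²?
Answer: 13941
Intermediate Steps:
g = 24336 (g = (167 + (-24 + 13))² = (167 - 11)² = 156² = 24336)
-1924 - (-40201 + g) = -1924 - (-40201 + 24336) = -1924 - 1*(-15865) = -1924 + 15865 = 13941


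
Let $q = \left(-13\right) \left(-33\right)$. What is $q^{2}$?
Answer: $184041$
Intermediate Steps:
$q = 429$
$q^{2} = 429^{2} = 184041$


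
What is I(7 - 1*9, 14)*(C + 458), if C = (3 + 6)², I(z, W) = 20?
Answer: 10780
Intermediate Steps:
C = 81 (C = 9² = 81)
I(7 - 1*9, 14)*(C + 458) = 20*(81 + 458) = 20*539 = 10780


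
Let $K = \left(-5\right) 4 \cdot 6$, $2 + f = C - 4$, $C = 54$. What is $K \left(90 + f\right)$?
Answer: $-16560$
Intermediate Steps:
$f = 48$ ($f = -2 + \left(54 - 4\right) = -2 + 50 = 48$)
$K = -120$ ($K = \left(-20\right) 6 = -120$)
$K \left(90 + f\right) = - 120 \left(90 + 48\right) = \left(-120\right) 138 = -16560$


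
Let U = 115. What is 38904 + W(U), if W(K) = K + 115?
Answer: 39134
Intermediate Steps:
W(K) = 115 + K
38904 + W(U) = 38904 + (115 + 115) = 38904 + 230 = 39134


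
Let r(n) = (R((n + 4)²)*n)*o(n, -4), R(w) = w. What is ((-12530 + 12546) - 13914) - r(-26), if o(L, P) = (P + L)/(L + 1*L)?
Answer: -6638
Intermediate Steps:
o(L, P) = (L + P)/(2*L) (o(L, P) = (L + P)/(L + L) = (L + P)/((2*L)) = (L + P)*(1/(2*L)) = (L + P)/(2*L))
r(n) = (4 + n)²*(-4 + n)/2 (r(n) = ((n + 4)²*n)*((n - 4)/(2*n)) = ((4 + n)²*n)*((-4 + n)/(2*n)) = (n*(4 + n)²)*((-4 + n)/(2*n)) = (4 + n)²*(-4 + n)/2)
((-12530 + 12546) - 13914) - r(-26) = ((-12530 + 12546) - 13914) - (4 - 26)²*(-4 - 26)/2 = (16 - 13914) - (-22)²*(-30)/2 = -13898 - 484*(-30)/2 = -13898 - 1*(-7260) = -13898 + 7260 = -6638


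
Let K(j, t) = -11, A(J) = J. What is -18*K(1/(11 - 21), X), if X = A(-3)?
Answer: 198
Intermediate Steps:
X = -3
-18*K(1/(11 - 21), X) = -18*(-11) = 198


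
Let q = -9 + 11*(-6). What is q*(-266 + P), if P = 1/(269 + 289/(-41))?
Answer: 14283995/716 ≈ 19950.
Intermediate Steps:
q = -75 (q = -9 - 66 = -75)
P = 41/10740 (P = 1/(269 + 289*(-1/41)) = 1/(269 - 289/41) = 1/(10740/41) = 41/10740 ≈ 0.0038175)
q*(-266 + P) = -75*(-266 + 41/10740) = -75*(-2856799/10740) = 14283995/716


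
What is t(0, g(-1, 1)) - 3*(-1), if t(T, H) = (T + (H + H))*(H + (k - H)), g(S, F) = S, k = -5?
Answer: 13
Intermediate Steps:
t(T, H) = -10*H - 5*T (t(T, H) = (T + (H + H))*(H + (-5 - H)) = (T + 2*H)*(-5) = -10*H - 5*T)
t(0, g(-1, 1)) - 3*(-1) = (-10*(-1) - 5*0) - 3*(-1) = (10 + 0) + 3 = 10 + 3 = 13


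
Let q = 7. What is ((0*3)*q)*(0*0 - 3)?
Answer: 0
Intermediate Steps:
((0*3)*q)*(0*0 - 3) = ((0*3)*7)*(0*0 - 3) = (0*7)*(0 - 3) = 0*(-3) = 0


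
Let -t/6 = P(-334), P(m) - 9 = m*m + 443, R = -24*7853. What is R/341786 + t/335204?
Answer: -36609145752/14321004293 ≈ -2.5563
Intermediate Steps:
R = -188472
P(m) = 452 + m² (P(m) = 9 + (m*m + 443) = 9 + (m² + 443) = 9 + (443 + m²) = 452 + m²)
t = -672048 (t = -6*(452 + (-334)²) = -6*(452 + 111556) = -6*112008 = -672048)
R/341786 + t/335204 = -188472/341786 - 672048/335204 = -188472*1/341786 - 672048*1/335204 = -94236/170893 - 168012/83801 = -36609145752/14321004293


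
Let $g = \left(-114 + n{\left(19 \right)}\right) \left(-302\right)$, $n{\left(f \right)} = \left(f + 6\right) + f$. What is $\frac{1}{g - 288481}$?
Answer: $- \frac{1}{267341} \approx -3.7405 \cdot 10^{-6}$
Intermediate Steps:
$n{\left(f \right)} = 6 + 2 f$ ($n{\left(f \right)} = \left(6 + f\right) + f = 6 + 2 f$)
$g = 21140$ ($g = \left(-114 + \left(6 + 2 \cdot 19\right)\right) \left(-302\right) = \left(-114 + \left(6 + 38\right)\right) \left(-302\right) = \left(-114 + 44\right) \left(-302\right) = \left(-70\right) \left(-302\right) = 21140$)
$\frac{1}{g - 288481} = \frac{1}{21140 - 288481} = \frac{1}{-267341} = - \frac{1}{267341}$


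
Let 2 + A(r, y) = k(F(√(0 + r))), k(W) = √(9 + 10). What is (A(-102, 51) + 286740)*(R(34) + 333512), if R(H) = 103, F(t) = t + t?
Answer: 95660097870 + 333615*√19 ≈ 9.5662e+10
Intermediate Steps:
F(t) = 2*t
k(W) = √19
A(r, y) = -2 + √19
(A(-102, 51) + 286740)*(R(34) + 333512) = ((-2 + √19) + 286740)*(103 + 333512) = (286738 + √19)*333615 = 95660097870 + 333615*√19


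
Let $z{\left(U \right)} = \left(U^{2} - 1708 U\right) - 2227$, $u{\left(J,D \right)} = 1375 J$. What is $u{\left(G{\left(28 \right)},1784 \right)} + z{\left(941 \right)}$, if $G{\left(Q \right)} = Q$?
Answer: $-685474$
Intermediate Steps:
$z{\left(U \right)} = -2227 + U^{2} - 1708 U$
$u{\left(G{\left(28 \right)},1784 \right)} + z{\left(941 \right)} = 1375 \cdot 28 - \left(1609455 - 885481\right) = 38500 - 723974 = -685474$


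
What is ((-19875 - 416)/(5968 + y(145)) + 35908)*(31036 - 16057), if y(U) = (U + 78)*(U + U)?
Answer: 12664489921909/23546 ≈ 5.3786e+8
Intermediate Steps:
y(U) = 2*U*(78 + U) (y(U) = (78 + U)*(2*U) = 2*U*(78 + U))
((-19875 - 416)/(5968 + y(145)) + 35908)*(31036 - 16057) = ((-19875 - 416)/(5968 + 2*145*(78 + 145)) + 35908)*(31036 - 16057) = (-20291/(5968 + 2*145*223) + 35908)*14979 = (-20291/(5968 + 64670) + 35908)*14979 = (-20291/70638 + 35908)*14979 = (2536449013/70638)*14979 = 12664489921909/23546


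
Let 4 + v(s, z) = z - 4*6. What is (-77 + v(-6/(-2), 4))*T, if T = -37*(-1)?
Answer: -3737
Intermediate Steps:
v(s, z) = -28 + z (v(s, z) = -4 + (z - 4*6) = -4 + (z - 24) = -4 + (-24 + z) = -28 + z)
T = 37
(-77 + v(-6/(-2), 4))*T = (-77 + (-28 + 4))*37 = (-77 - 24)*37 = -101*37 = -3737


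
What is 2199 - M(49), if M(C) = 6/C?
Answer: 107745/49 ≈ 2198.9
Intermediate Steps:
2199 - M(49) = 2199 - 6/49 = 107745/49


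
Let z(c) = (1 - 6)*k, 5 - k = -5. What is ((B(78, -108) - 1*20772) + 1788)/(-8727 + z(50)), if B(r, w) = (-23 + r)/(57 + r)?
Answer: 512557/236979 ≈ 2.1629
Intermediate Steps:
k = 10 (k = 5 - 1*(-5) = 5 + 5 = 10)
B(r, w) = (-23 + r)/(57 + r)
z(c) = -50 (z(c) = (1 - 6)*10 = -5*10 = -50)
((B(78, -108) - 1*20772) + 1788)/(-8727 + z(50)) = (((-23 + 78)/(57 + 78) - 1*20772) + 1788)/(-8727 - 50) = ((55/135 - 20772) + 1788)/(-8777) = (((1/135)*55 - 20772) + 1788)*(-1/8777) = ((11/27 - 20772) + 1788)*(-1/8777) = (-560833/27 + 1788)*(-1/8777) = -512557/27*(-1/8777) = 512557/236979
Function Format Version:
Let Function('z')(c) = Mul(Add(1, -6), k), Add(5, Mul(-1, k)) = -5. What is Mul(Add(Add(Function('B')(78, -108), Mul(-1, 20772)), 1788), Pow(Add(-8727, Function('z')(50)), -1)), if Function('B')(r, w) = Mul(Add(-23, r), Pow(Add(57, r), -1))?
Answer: Rational(512557, 236979) ≈ 2.1629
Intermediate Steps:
k = 10 (k = Add(5, Mul(-1, -5)) = Add(5, 5) = 10)
Function('B')(r, w) = Mul(Pow(Add(57, r), -1), Add(-23, r))
Function('z')(c) = -50 (Function('z')(c) = Mul(Add(1, -6), 10) = Mul(-5, 10) = -50)
Mul(Add(Add(Function('B')(78, -108), Mul(-1, 20772)), 1788), Pow(Add(-8727, Function('z')(50)), -1)) = Mul(Add(Add(Mul(Pow(Add(57, 78), -1), Add(-23, 78)), Mul(-1, 20772)), 1788), Pow(Add(-8727, -50), -1)) = Mul(Add(Add(Mul(Pow(135, -1), 55), -20772), 1788), Pow(-8777, -1)) = Mul(Add(Add(Mul(Rational(1, 135), 55), -20772), 1788), Rational(-1, 8777)) = Mul(Add(Add(Rational(11, 27), -20772), 1788), Rational(-1, 8777)) = Mul(Add(Rational(-560833, 27), 1788), Rational(-1, 8777)) = Mul(Rational(-512557, 27), Rational(-1, 8777)) = Rational(512557, 236979)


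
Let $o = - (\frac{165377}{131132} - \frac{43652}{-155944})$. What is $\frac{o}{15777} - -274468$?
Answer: $\frac{3689625236904468239}{13442824803684} \approx 2.7447 \cdot 10^{5}$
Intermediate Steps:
$o = - \frac{3939215619}{2556156076}$ ($o = - (165377 \cdot \frac{1}{131132} - - \frac{10913}{38986}) = - (\frac{165377}{131132} + \frac{10913}{38986}) = \left(-1\right) \frac{3939215619}{2556156076} = - \frac{3939215619}{2556156076} \approx -1.5411$)
$\frac{o}{15777} - -274468 = - \frac{3939215619}{2556156076 \cdot 15777} - -274468 = \left(- \frac{3939215619}{2556156076}\right) \frac{1}{15777} + 274468 = - \frac{1313071873}{13442824803684} + 274468 = \frac{3689625236904468239}{13442824803684}$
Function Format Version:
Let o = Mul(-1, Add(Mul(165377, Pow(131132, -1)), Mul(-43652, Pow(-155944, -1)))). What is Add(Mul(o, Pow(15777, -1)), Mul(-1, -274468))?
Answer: Rational(3689625236904468239, 13442824803684) ≈ 2.7447e+5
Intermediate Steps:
o = Rational(-3939215619, 2556156076) (o = Mul(-1, Add(Mul(165377, Rational(1, 131132)), Mul(-43652, Rational(-1, 155944)))) = Mul(-1, Add(Rational(165377, 131132), Rational(10913, 38986))) = Mul(-1, Rational(3939215619, 2556156076)) = Rational(-3939215619, 2556156076) ≈ -1.5411)
Add(Mul(o, Pow(15777, -1)), Mul(-1, -274468)) = Add(Mul(Rational(-3939215619, 2556156076), Pow(15777, -1)), Mul(-1, -274468)) = Add(Mul(Rational(-3939215619, 2556156076), Rational(1, 15777)), 274468) = Add(Rational(-1313071873, 13442824803684), 274468) = Rational(3689625236904468239, 13442824803684)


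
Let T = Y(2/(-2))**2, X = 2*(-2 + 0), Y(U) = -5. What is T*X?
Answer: -100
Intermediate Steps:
X = -4 (X = 2*(-2) = -4)
T = 25 (T = (-5)**2 = 25)
T*X = 25*(-4) = -100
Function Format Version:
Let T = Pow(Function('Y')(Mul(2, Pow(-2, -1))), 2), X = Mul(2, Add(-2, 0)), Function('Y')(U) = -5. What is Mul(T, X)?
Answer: -100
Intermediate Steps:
X = -4 (X = Mul(2, -2) = -4)
T = 25 (T = Pow(-5, 2) = 25)
Mul(T, X) = Mul(25, -4) = -100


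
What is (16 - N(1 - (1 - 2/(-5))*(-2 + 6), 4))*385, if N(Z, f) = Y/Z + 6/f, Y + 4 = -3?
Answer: 229845/46 ≈ 4996.6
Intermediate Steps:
Y = -7 (Y = -4 - 3 = -7)
N(Z, f) = -7/Z + 6/f
(16 - N(1 - (1 - 2/(-5))*(-2 + 6), 4))*385 = (16 - (-7/(1 - (1 - 2/(-5))*(-2 + 6)) + 6/4))*385 = (16 - (-7/(1 - (1 - 2*(-1/5))*4) + 6*(1/4)))*385 = (16 - (-7/(1 - (1 + 2/5)*4) + 3/2))*385 = (16 - (-7/(1 - 7*4/5) + 3/2))*385 = (16 - (-7/(1 - 1*28/5) + 3/2))*385 = (16 - (-7/(1 - 28/5) + 3/2))*385 = (16 - (-7/(-23/5) + 3/2))*385 = (16 - (-7*(-5/23) + 3/2))*385 = (16 - (35/23 + 3/2))*385 = (16 - 1*139/46)*385 = (16 - 139/46)*385 = (597/46)*385 = 229845/46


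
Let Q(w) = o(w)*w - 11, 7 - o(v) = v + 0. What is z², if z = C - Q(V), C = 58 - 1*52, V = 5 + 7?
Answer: 5929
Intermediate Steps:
V = 12
o(v) = 7 - v (o(v) = 7 - (v + 0) = 7 - v)
Q(w) = -11 + w*(7 - w) (Q(w) = (7 - w)*w - 11 = w*(7 - w) - 11 = -11 + w*(7 - w))
C = 6 (C = 58 - 52 = 6)
z = 77 (z = 6 - (-11 - 1*12*(-7 + 12)) = 6 - (-11 - 1*12*5) = 6 - (-11 - 60) = 6 - 1*(-71) = 6 + 71 = 77)
z² = 77² = 5929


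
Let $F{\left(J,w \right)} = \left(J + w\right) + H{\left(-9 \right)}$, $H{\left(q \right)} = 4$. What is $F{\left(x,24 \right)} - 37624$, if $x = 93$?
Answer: $-37503$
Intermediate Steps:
$F{\left(J,w \right)} = 4 + J + w$ ($F{\left(J,w \right)} = \left(J + w\right) + 4 = 4 + J + w$)
$F{\left(x,24 \right)} - 37624 = \left(4 + 93 + 24\right) - 37624 = 121 - 37624 = -37503$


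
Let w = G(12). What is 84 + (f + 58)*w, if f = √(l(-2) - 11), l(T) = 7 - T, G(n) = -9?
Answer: -438 - 9*I*√2 ≈ -438.0 - 12.728*I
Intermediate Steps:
w = -9
f = I*√2 (f = √((7 - 1*(-2)) - 11) = √((7 + 2) - 11) = √(9 - 11) = √(-2) = I*√2 ≈ 1.4142*I)
84 + (f + 58)*w = 84 + (I*√2 + 58)*(-9) = 84 + (58 + I*√2)*(-9) = 84 + (-522 - 9*I*√2) = -438 - 9*I*√2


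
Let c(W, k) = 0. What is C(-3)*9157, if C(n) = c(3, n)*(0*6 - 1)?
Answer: 0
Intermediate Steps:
C(n) = 0 (C(n) = 0*(0*6 - 1) = 0*(0 - 1) = 0*(-1) = 0)
C(-3)*9157 = 0*9157 = 0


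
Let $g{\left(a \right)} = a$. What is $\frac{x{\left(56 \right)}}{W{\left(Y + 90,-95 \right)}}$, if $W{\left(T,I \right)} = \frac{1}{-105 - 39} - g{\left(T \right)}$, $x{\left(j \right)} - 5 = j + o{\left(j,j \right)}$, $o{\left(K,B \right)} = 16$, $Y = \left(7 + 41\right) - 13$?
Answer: $- \frac{11088}{18001} \approx -0.61597$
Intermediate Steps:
$Y = 35$ ($Y = 48 - 13 = 35$)
$x{\left(j \right)} = 21 + j$ ($x{\left(j \right)} = 5 + \left(j + 16\right) = 5 + \left(16 + j\right) = 21 + j$)
$W{\left(T,I \right)} = - \frac{1}{144} - T$ ($W{\left(T,I \right)} = \frac{1}{-105 - 39} - T = \frac{1}{-144} - T = - \frac{1}{144} - T$)
$\frac{x{\left(56 \right)}}{W{\left(Y + 90,-95 \right)}} = \frac{21 + 56}{- \frac{1}{144} - \left(35 + 90\right)} = \frac{77}{- \frac{1}{144} - 125} = \frac{77}{- \frac{18001}{144}} = 77 \left(- \frac{144}{18001}\right) = - \frac{11088}{18001}$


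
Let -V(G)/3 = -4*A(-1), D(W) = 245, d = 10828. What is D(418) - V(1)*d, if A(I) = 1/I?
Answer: 130181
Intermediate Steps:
A(I) = 1/I
V(G) = -12 (V(G) = -(-12)/(-1) = -(-12)*(-1) = -3*4 = -12)
D(418) - V(1)*d = 245 - (-12)*10828 = 245 - 1*(-129936) = 245 + 129936 = 130181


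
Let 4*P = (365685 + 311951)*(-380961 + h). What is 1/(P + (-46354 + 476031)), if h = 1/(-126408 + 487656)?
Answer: -361248/23314148418630847 ≈ -1.5495e-11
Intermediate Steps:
h = 1/361248 ≈ 2.7682e-6
P = -23314303638587743/361248 (P = ((365685 + 311951)*(-380961 + 1/361248))/4 = (677636*(-137621399327/361248))/4 = (¼)*(-23314303638587743/90312) = -23314303638587743/361248 ≈ -6.4538e+10)
1/(P + (-46354 + 476031)) = 1/(-23314303638587743/361248 + (-46354 + 476031)) = 1/(-23314303638587743/361248 + 429677) = 1/(-23314148418630847/361248) = -361248/23314148418630847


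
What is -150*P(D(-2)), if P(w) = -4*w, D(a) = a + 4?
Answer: 1200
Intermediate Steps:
D(a) = 4 + a
-150*P(D(-2)) = -(-600)*(4 - 2) = -(-600)*2 = -150*(-8) = 1200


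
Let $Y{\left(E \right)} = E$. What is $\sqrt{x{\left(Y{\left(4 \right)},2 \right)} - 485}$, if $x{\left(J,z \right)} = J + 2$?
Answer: $i \sqrt{479} \approx 21.886 i$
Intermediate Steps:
$x{\left(J,z \right)} = 2 + J$
$\sqrt{x{\left(Y{\left(4 \right)},2 \right)} - 485} = \sqrt{\left(2 + 4\right) - 485} = \sqrt{6 - 485} = \sqrt{-479} = i \sqrt{479}$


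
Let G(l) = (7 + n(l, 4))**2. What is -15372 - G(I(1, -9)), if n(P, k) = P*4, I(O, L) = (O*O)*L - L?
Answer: -15421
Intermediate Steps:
I(O, L) = -L + L*O**2 (I(O, L) = O**2*L - L = L*O**2 - L = -L + L*O**2)
n(P, k) = 4*P
G(l) = (7 + 4*l)**2
-15372 - G(I(1, -9)) = -15372 - (7 + 4*(-9*(-1 + 1**2)))**2 = -15372 - (7 + 4*(-9*(-1 + 1)))**2 = -15372 - (7 + 4*(-9*0))**2 = -15372 - (7 + 4*0)**2 = -15372 - (7 + 0)**2 = -15372 - 1*7**2 = -15372 - 1*49 = -15372 - 49 = -15421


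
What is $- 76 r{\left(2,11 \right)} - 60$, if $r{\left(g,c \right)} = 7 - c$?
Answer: $244$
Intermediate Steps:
$- 76 r{\left(2,11 \right)} - 60 = - 76 \left(7 - 11\right) - 60 = \left(-76\right) \left(-4\right) - 60 = 304 - 60 = 244$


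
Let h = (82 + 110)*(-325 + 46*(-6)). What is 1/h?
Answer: -1/115392 ≈ -8.6661e-6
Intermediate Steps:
h = -115392 (h = 192*(-325 - 276) = 192*(-601) = -115392)
1/h = 1/(-115392) = -1/115392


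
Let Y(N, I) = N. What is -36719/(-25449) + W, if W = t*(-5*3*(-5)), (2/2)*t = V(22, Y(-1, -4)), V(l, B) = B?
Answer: -1871956/25449 ≈ -73.557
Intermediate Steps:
t = -1
W = -75 (W = -(-5*3)*(-5) = -(-15)*(-5) = -1*75 = -75)
-36719/(-25449) + W = -36719/(-25449) - 75 = -36719*(-1/25449) - 75 = 36719/25449 - 75 = -1871956/25449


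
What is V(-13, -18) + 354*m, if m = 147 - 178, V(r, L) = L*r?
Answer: -10740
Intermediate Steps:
m = -31
V(-13, -18) + 354*m = -18*(-13) + 354*(-31) = 234 - 10974 = -10740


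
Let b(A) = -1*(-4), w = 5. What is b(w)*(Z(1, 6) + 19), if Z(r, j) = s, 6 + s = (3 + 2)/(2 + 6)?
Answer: 109/2 ≈ 54.500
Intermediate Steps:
s = -43/8 (s = -6 + (3 + 2)/(2 + 6) = -6 + 5/8 = -43/8 ≈ -5.3750)
Z(r, j) = -43/8
b(A) = 4
b(w)*(Z(1, 6) + 19) = 4*(-43/8 + 19) = 4*(109/8) = 109/2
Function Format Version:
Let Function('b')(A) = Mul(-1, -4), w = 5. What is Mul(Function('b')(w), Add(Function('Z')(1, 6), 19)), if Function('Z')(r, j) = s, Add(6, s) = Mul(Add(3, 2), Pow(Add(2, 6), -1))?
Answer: Rational(109, 2) ≈ 54.500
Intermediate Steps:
s = Rational(-43, 8) (s = Add(-6, Mul(Add(3, 2), Pow(Add(2, 6), -1))) = Add(-6, Mul(5, Pow(8, -1))) = Add(-6, Mul(5, Rational(1, 8))) = Add(-6, Rational(5, 8)) = Rational(-43, 8) ≈ -5.3750)
Function('Z')(r, j) = Rational(-43, 8)
Function('b')(A) = 4
Mul(Function('b')(w), Add(Function('Z')(1, 6), 19)) = Mul(4, Add(Rational(-43, 8), 19)) = Mul(4, Rational(109, 8)) = Rational(109, 2)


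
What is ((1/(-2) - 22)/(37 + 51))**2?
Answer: 2025/30976 ≈ 0.065373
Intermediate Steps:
((1/(-2) - 22)/(37 + 51))**2 = ((-1/2 - 22)/88)**2 = (-45/2*1/88)**2 = (-45/176)**2 = 2025/30976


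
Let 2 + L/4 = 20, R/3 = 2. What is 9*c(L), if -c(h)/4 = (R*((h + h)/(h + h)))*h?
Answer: -15552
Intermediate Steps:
R = 6 (R = 3*2 = 6)
L = 72 (L = -8 + 4*20 = -8 + 80 = 72)
c(h) = -24*h (c(h) = -4*6*((h + h)/(h + h))*h = -4*6*((2*h)/((2*h)))*h = -4*6*((2*h)*(1/(2*h)))*h = -4*6*1*h = -24*h)
9*c(L) = 9*(-24*72) = 9*(-1728) = -15552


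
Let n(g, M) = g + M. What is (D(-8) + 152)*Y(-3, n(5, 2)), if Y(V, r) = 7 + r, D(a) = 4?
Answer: 2184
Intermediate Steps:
n(g, M) = M + g
(D(-8) + 152)*Y(-3, n(5, 2)) = (4 + 152)*(7 + (2 + 5)) = 156*(7 + 7) = 156*14 = 2184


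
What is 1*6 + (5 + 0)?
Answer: 11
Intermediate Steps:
1*6 + (5 + 0) = 6 + 5 = 11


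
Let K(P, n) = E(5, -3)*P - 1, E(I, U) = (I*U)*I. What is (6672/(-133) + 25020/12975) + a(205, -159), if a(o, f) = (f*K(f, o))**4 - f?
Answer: 1486428813143805300507032683839/115045 ≈ 1.2920e+25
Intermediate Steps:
E(I, U) = U*I**2
K(P, n) = -1 - 75*P (K(P, n) = (-3*5**2)*P - 1 = (-3*25)*P - 1 = -75*P - 1 = -1 - 75*P)
a(o, f) = -f + f**4*(-1 - 75*f)**4 (a(o, f) = (f*(-1 - 75*f))**4 - f = f**4*(-1 - 75*f)**4 - f = -f + f**4*(-1 - 75*f)**4)
(6672/(-133) + 25020/12975) + a(205, -159) = (6672/(-133) + 25020/12975) - 159*(-1 + (-159)**3*(1 + 75*(-159))**4) = (6672*(-1/133) + 25020*(1/12975)) - 159*(-1 - 4019679*(1 - 11925)**4) = (-6672/133 + 1668/865) - 159*(-1 - 4019679*(-11924)**4) = -5549436/115045 - 159*(-1 - 4019679*20215657426514176) = -5549436/115045 - 159*(-1 - 81260453628553076469504) = -5549436/115045 - 159*(-81260453628553076469505) = -5549436/115045 + 12920412126939939158651295 = 1486428813143805300507032683839/115045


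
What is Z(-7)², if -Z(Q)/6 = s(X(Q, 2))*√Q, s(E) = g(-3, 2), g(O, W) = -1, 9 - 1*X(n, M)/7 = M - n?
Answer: -252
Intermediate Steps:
X(n, M) = 63 - 7*M + 7*n (X(n, M) = 63 - 7*(M - n) = 63 + (-7*M + 7*n) = 63 - 7*M + 7*n)
s(E) = -1
Z(Q) = 6*√Q (Z(Q) = -(-6)*√Q = 6*√Q)
Z(-7)² = (6*√(-7))² = (6*(I*√7))² = (6*I*√7)² = -252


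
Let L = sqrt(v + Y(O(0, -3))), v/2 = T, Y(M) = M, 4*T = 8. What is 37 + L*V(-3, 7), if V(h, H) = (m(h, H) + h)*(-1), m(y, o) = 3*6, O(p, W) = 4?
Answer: 37 - 30*sqrt(2) ≈ -5.4264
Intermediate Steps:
T = 2 (T = (1/4)*8 = 2)
v = 4 (v = 2*2 = 4)
m(y, o) = 18
V(h, H) = -18 - h (V(h, H) = (18 + h)*(-1) = -18 - h)
L = 2*sqrt(2) (L = sqrt(4 + 4) = sqrt(8) = 2*sqrt(2) ≈ 2.8284)
37 + L*V(-3, 7) = 37 + (2*sqrt(2))*(-18 - 1*(-3)) = 37 + (2*sqrt(2))*(-18 + 3) = 37 + (2*sqrt(2))*(-15) = 37 - 30*sqrt(2)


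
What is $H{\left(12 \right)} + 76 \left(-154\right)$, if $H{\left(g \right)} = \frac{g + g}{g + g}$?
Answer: $-11703$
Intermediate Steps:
$H{\left(g \right)} = 1$ ($H{\left(g \right)} = \frac{2 g}{2 g} = 2 g \frac{1}{2 g} = 1$)
$H{\left(12 \right)} + 76 \left(-154\right) = 1 + 76 \left(-154\right) = 1 - 11704 = -11703$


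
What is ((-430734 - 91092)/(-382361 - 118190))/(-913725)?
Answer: -173942/152455320825 ≈ -1.1409e-6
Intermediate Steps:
((-430734 - 91092)/(-382361 - 118190))/(-913725) = -521826/(-500551)*(-1/913725) = -521826*(-1/500551)*(-1/913725) = (521826/500551)*(-1/913725) = -173942/152455320825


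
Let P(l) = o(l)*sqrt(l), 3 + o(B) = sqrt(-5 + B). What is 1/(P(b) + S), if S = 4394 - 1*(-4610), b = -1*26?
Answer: 1/(9004 - sqrt(806) - 3*I*sqrt(26)) ≈ 0.00011141 + 1.899e-7*I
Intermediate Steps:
b = -26
o(B) = -3 + sqrt(-5 + B)
P(l) = sqrt(l)*(-3 + sqrt(-5 + l)) (P(l) = (-3 + sqrt(-5 + l))*sqrt(l) = sqrt(l)*(-3 + sqrt(-5 + l)))
S = 9004 (S = 4394 + 4610 = 9004)
1/(P(b) + S) = 1/(sqrt(-26)*(-3 + sqrt(-5 - 26)) + 9004) = 1/((I*sqrt(26))*(-3 + sqrt(-31)) + 9004) = 1/((I*sqrt(26))*(-3 + I*sqrt(31)) + 9004) = 1/(I*sqrt(26)*(-3 + I*sqrt(31)) + 9004) = 1/(9004 + I*sqrt(26)*(-3 + I*sqrt(31)))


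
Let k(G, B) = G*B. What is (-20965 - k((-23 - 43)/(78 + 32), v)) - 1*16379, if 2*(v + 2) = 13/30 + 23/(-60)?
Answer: -7469037/200 ≈ -37345.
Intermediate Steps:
v = -79/40 (v = -2 + (13/30 + 23/(-60))/2 = -2 + (13*(1/30) + 23*(-1/60))/2 = -2 + (13/30 - 23/60)/2 = -2 + (½)*(1/20) = -2 + 1/40 = -79/40 ≈ -1.9750)
k(G, B) = B*G
(-20965 - k((-23 - 43)/(78 + 32), v)) - 1*16379 = (-20965 - (-79)*(-23 - 43)/(78 + 32)/40) - 1*16379 = (-20965 - (-79)*(-66/110)/40) - 16379 = (-20965 - (-79)*(-66*1/110)/40) - 16379 = (-20965 - (-79)*(-3)/(40*5)) - 16379 = (-20965 - 1*237/200) - 16379 = (-20965 - 237/200) - 16379 = -4193237/200 - 16379 = -7469037/200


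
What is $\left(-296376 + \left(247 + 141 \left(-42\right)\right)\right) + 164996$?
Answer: $-137055$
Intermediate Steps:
$\left(-296376 + \left(247 + 141 \left(-42\right)\right)\right) + 164996 = \left(-296376 + \left(247 - 5922\right)\right) + 164996 = \left(-296376 - 5675\right) + 164996 = -302051 + 164996 = -137055$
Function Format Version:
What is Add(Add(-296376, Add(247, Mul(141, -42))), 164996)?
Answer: -137055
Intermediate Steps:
Add(Add(-296376, Add(247, Mul(141, -42))), 164996) = Add(Add(-296376, Add(247, -5922)), 164996) = Add(Add(-296376, -5675), 164996) = Add(-302051, 164996) = -137055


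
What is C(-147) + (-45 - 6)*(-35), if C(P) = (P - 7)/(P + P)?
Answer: 37496/21 ≈ 1785.5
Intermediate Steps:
C(P) = (-7 + P)/(2*P) (C(P) = (-7 + P)/((2*P)) = (-7 + P)*(1/(2*P)) = (-7 + P)/(2*P))
C(-147) + (-45 - 6)*(-35) = (½)*(-7 - 147)/(-147) + (-45 - 6)*(-35) = (½)*(-1/147)*(-154) - 51*(-35) = 11/21 + 1785 = 37496/21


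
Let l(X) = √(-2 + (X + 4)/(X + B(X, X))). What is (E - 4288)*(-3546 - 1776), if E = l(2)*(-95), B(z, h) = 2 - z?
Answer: 23326326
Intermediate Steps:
l(X) = √2*√X/2 (l(X) = √(-2 + (X + 4)/(X + (2 - X))) = √(-2 + (4 + X)/2) = √(-2 + (4 + X)*(½)) = √(-2 + (2 + X/2)) = √(X/2) = √2*√X/2)
E = -95 (E = (√2*√2/2)*(-95) = 1*(-95) = -95)
(E - 4288)*(-3546 - 1776) = (-95 - 4288)*(-3546 - 1776) = -4383*(-5322) = 23326326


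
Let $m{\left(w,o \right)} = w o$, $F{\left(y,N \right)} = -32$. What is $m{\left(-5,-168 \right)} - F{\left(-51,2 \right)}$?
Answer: $872$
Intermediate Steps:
$m{\left(w,o \right)} = o w$
$m{\left(-5,-168 \right)} - F{\left(-51,2 \right)} = \left(-168\right) \left(-5\right) - -32 = 840 + 32 = 872$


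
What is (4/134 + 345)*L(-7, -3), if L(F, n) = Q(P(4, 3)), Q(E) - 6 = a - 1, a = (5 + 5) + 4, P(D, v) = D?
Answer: 439223/67 ≈ 6555.6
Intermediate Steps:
a = 14 (a = 10 + 4 = 14)
Q(E) = 19 (Q(E) = 6 + (14 - 1) = 6 + 13 = 19)
L(F, n) = 19
(4/134 + 345)*L(-7, -3) = (4/134 + 345)*19 = (4*(1/134) + 345)*19 = (2/67 + 345)*19 = (23117/67)*19 = 439223/67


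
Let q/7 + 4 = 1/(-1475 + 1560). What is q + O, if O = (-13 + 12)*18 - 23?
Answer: -5858/85 ≈ -68.918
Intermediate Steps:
O = -41 (O = -1*18 - 23 = -18 - 23 = -41)
q = -2373/85 (q = -28 + 7/(-1475 + 1560) = -28 + 7/85 = -2373/85 ≈ -27.918)
q + O = -2373/85 - 41 = -5858/85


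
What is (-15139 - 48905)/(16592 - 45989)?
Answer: 21348/9799 ≈ 2.1786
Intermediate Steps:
(-15139 - 48905)/(16592 - 45989) = -64044/(-29397) = -64044*(-1/29397) = 21348/9799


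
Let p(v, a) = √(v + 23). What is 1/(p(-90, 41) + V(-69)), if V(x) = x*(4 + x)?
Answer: -I/(√67 - 4485*I) ≈ 0.00022296 - 4.0692e-7*I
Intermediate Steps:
p(v, a) = √(23 + v)
1/(p(-90, 41) + V(-69)) = 1/(√(23 - 90) - 69*(4 - 69)) = 1/(√(-67) - 69*(-65)) = 1/(I*√67 + 4485) = 1/(4485 + I*√67)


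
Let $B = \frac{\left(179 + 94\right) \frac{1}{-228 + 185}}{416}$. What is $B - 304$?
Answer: $- \frac{418325}{1376} \approx -304.02$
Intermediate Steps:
$B = - \frac{21}{1376}$ ($B = \frac{273}{-43} \cdot \frac{1}{416} = 273 \left(- \frac{1}{43}\right) \frac{1}{416} = \left(- \frac{273}{43}\right) \frac{1}{416} = - \frac{21}{1376} \approx -0.015262$)
$B - 304 = - \frac{21}{1376} - 304 = - \frac{418325}{1376}$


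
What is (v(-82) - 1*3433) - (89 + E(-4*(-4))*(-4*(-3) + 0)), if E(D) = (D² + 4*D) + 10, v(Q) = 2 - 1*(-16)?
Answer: -7464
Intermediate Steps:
v(Q) = 18 (v(Q) = 2 + 16 = 18)
E(D) = 10 + D² + 4*D
(v(-82) - 1*3433) - (89 + E(-4*(-4))*(-4*(-3) + 0)) = (18 - 1*3433) - (89 + (10 + (-4*(-4))² + 4*(-4*(-4)))*(-4*(-3) + 0)) = (18 - 3433) - (89 + (10 + 16² + 4*16)*(12 + 0)) = -3415 - (89 + (10 + 256 + 64)*12) = -3415 - (89 + 330*12) = -3415 - (89 + 3960) = -3415 - 1*4049 = -3415 - 4049 = -7464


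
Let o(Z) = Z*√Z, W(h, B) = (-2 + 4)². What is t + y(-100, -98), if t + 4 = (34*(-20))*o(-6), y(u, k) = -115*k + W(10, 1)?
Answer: 11270 + 4080*I*√6 ≈ 11270.0 + 9993.9*I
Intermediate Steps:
W(h, B) = 4 (W(h, B) = 2² = 4)
o(Z) = Z^(3/2)
y(u, k) = 4 - 115*k (y(u, k) = -115*k + 4 = 4 - 115*k)
t = -4 + 4080*I*√6 (t = -4 + (34*(-20))*(-6)^(3/2) = -4 - (-4080)*I*√6 = -4 + 4080*I*√6 ≈ -4.0 + 9993.9*I)
t + y(-100, -98) = (-4 + 4080*I*√6) + (4 - 115*(-98)) = (-4 + 4080*I*√6) + (4 + 11270) = (-4 + 4080*I*√6) + 11274 = 11270 + 4080*I*√6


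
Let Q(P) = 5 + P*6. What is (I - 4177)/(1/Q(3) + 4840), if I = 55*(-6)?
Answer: -103661/111321 ≈ -0.93119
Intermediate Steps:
I = -330
Q(P) = 5 + 6*P
(I - 4177)/(1/Q(3) + 4840) = (-330 - 4177)/(1/(5 + 6*3) + 4840) = -4507/(1/(5 + 18) + 4840) = -4507/(1/23 + 4840) = -4507/111321/23 = -4507*23/111321 = -103661/111321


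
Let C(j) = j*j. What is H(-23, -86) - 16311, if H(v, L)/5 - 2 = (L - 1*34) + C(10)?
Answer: -16401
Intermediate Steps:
C(j) = j**2
H(v, L) = 340 + 5*L (H(v, L) = 10 + 5*((L - 1*34) + 10**2) = 10 + 5*((L - 34) + 100) = 10 + 5*((-34 + L) + 100) = 10 + 5*(66 + L) = 10 + (330 + 5*L) = 340 + 5*L)
H(-23, -86) - 16311 = (340 + 5*(-86)) - 16311 = (340 - 430) - 16311 = -90 - 16311 = -16401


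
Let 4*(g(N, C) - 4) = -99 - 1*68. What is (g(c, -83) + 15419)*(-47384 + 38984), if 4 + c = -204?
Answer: -129202500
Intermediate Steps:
c = -208 (c = -4 - 204 = -208)
g(N, C) = -151/4 (g(N, C) = 4 + (-99 - 1*68)/4 = 4 + (-99 - 68)/4 = 4 + (¼)*(-167) = 4 - 167/4 = -151/4)
(g(c, -83) + 15419)*(-47384 + 38984) = (-151/4 + 15419)*(-47384 + 38984) = (61525/4)*(-8400) = -129202500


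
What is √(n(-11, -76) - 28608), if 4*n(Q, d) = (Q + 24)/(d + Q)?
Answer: I*√866136939/174 ≈ 169.14*I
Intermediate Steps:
n(Q, d) = (24 + Q)/(4*(Q + d)) (n(Q, d) = ((Q + 24)/(d + Q))/4 = ((24 + Q)/(Q + d))/4 = (24 + Q)/(4*(Q + d)))
√(n(-11, -76) - 28608) = √((6 + (¼)*(-11))/(-11 - 76) - 28608) = √((6 - 11/4)/(-87) - 28608) = √(-1/87*13/4 - 28608) = √(-13/348 - 28608) = √(-9955597/348) = I*√866136939/174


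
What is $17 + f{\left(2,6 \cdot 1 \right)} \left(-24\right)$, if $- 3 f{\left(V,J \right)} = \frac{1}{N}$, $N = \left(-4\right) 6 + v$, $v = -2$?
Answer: $\frac{217}{13} \approx 16.692$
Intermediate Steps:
$N = -26$ ($N = \left(-4\right) 6 - 2 = -24 - 2 = -26$)
$f{\left(V,J \right)} = \frac{1}{78}$ ($f{\left(V,J \right)} = - \frac{1}{3 \left(-26\right)} = \left(- \frac{1}{3}\right) \left(- \frac{1}{26}\right) = \frac{1}{78}$)
$17 + f{\left(2,6 \cdot 1 \right)} \left(-24\right) = 17 + \frac{1}{78} \left(-24\right) = 17 - \frac{4}{13} = \frac{217}{13}$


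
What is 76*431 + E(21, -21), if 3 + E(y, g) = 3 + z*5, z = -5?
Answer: 32731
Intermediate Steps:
E(y, g) = -25 (E(y, g) = -3 + (3 - 5*5) = -3 + (3 - 25) = -3 - 22 = -25)
76*431 + E(21, -21) = 76*431 - 25 = 32756 - 25 = 32731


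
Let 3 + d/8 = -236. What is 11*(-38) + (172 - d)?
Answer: 1666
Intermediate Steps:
d = -1912 (d = -24 + 8*(-236) = -24 - 1888 = -1912)
11*(-38) + (172 - d) = 11*(-38) + (172 - 1*(-1912)) = -418 + (172 + 1912) = -418 + 2084 = 1666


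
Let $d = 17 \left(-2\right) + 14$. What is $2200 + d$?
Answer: $2180$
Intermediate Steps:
$d = -20$ ($d = -34 + 14 = -20$)
$2200 + d = 2200 - 20 = 2180$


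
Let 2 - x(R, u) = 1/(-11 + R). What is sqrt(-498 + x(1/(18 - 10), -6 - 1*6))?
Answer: 2*I*sqrt(938382)/87 ≈ 22.269*I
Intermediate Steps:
x(R, u) = 2 - 1/(-11 + R)
sqrt(-498 + x(1/(18 - 10), -6 - 1*6)) = sqrt(-498 + (-23 + 2/(18 - 10))/(-11 + 1/(18 - 10))) = sqrt(-498 + (-23 + 2/8)/(-11 + 1/8)) = sqrt(-498 + (-23 + 2*(1/8))/(-11 + 1/8)) = sqrt(-498 + (-23 + 1/4)/(-87/8)) = sqrt(-498 - 8/87*(-91/4)) = sqrt(-498 + 182/87) = sqrt(-43144/87) = 2*I*sqrt(938382)/87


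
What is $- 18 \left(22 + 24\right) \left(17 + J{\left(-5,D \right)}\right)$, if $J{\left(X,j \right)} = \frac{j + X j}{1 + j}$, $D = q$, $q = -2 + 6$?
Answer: $- \frac{57132}{5} \approx -11426.0$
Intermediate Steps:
$q = 4$
$D = 4$
$J{\left(X,j \right)} = \frac{j + X j}{1 + j}$
$- 18 \left(22 + 24\right) \left(17 + J{\left(-5,D \right)}\right) = - 18 \left(22 + 24\right) \left(17 + \frac{4 \left(1 - 5\right)}{1 + 4}\right) = \left(-18\right) 46 \left(17 + 4 \cdot \frac{1}{5} \left(-4\right)\right) = - 828 \left(17 + 4 \cdot \frac{1}{5} \left(-4\right)\right) = - 828 \left(17 - \frac{16}{5}\right) = \left(-828\right) \frac{69}{5} = - \frac{57132}{5}$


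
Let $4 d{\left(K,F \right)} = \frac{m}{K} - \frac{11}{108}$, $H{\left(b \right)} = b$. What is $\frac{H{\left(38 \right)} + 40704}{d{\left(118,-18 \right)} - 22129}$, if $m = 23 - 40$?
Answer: $- \frac{1038432096}{564025519} \approx -1.8411$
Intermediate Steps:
$m = -17$ ($m = 23 - 40 = -17$)
$d{\left(K,F \right)} = - \frac{11}{432} - \frac{17}{4 K}$ ($d{\left(K,F \right)} = \frac{- \frac{17}{K} - \frac{11}{108}}{4} = \frac{- \frac{11}{108} - \frac{17}{K}}{4} = - \frac{11}{432} - \frac{17}{4 K}$)
$\frac{H{\left(38 \right)} + 40704}{d{\left(118,-18 \right)} - 22129} = \frac{38 + 40704}{\frac{-1836 - 1298}{432 \cdot 118} - 22129} = \frac{40742}{\frac{1}{432} \cdot \frac{1}{118} \left(-1836 - 1298\right) - 22129} = \frac{40742}{\frac{1}{432} \cdot \frac{1}{118} \left(-3134\right) - 22129} = \frac{40742}{- \frac{1567}{25488} - 22129} = \frac{40742}{- \frac{564025519}{25488}} = 40742 \left(- \frac{25488}{564025519}\right) = - \frac{1038432096}{564025519}$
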